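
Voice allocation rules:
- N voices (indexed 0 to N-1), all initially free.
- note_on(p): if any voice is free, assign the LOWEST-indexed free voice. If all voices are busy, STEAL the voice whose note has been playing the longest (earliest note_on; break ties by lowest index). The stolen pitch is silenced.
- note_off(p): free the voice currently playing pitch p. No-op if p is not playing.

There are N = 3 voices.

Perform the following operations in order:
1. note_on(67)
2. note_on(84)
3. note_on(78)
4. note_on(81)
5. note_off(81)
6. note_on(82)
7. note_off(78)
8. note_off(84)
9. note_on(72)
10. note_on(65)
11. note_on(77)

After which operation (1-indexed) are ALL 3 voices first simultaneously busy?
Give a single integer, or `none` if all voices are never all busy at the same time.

Op 1: note_on(67): voice 0 is free -> assigned | voices=[67 - -]
Op 2: note_on(84): voice 1 is free -> assigned | voices=[67 84 -]
Op 3: note_on(78): voice 2 is free -> assigned | voices=[67 84 78]
Op 4: note_on(81): all voices busy, STEAL voice 0 (pitch 67, oldest) -> assign | voices=[81 84 78]
Op 5: note_off(81): free voice 0 | voices=[- 84 78]
Op 6: note_on(82): voice 0 is free -> assigned | voices=[82 84 78]
Op 7: note_off(78): free voice 2 | voices=[82 84 -]
Op 8: note_off(84): free voice 1 | voices=[82 - -]
Op 9: note_on(72): voice 1 is free -> assigned | voices=[82 72 -]
Op 10: note_on(65): voice 2 is free -> assigned | voices=[82 72 65]
Op 11: note_on(77): all voices busy, STEAL voice 0 (pitch 82, oldest) -> assign | voices=[77 72 65]

Answer: 3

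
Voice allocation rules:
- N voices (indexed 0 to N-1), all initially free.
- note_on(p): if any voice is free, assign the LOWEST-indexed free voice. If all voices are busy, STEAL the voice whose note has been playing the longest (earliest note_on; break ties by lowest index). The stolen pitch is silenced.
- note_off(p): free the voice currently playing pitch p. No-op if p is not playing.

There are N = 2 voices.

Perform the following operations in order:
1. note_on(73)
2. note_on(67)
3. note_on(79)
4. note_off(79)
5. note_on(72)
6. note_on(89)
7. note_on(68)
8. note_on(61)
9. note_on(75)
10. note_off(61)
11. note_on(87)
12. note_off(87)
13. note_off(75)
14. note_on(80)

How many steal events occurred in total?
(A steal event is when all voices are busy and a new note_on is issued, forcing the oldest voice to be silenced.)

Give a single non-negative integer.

Op 1: note_on(73): voice 0 is free -> assigned | voices=[73 -]
Op 2: note_on(67): voice 1 is free -> assigned | voices=[73 67]
Op 3: note_on(79): all voices busy, STEAL voice 0 (pitch 73, oldest) -> assign | voices=[79 67]
Op 4: note_off(79): free voice 0 | voices=[- 67]
Op 5: note_on(72): voice 0 is free -> assigned | voices=[72 67]
Op 6: note_on(89): all voices busy, STEAL voice 1 (pitch 67, oldest) -> assign | voices=[72 89]
Op 7: note_on(68): all voices busy, STEAL voice 0 (pitch 72, oldest) -> assign | voices=[68 89]
Op 8: note_on(61): all voices busy, STEAL voice 1 (pitch 89, oldest) -> assign | voices=[68 61]
Op 9: note_on(75): all voices busy, STEAL voice 0 (pitch 68, oldest) -> assign | voices=[75 61]
Op 10: note_off(61): free voice 1 | voices=[75 -]
Op 11: note_on(87): voice 1 is free -> assigned | voices=[75 87]
Op 12: note_off(87): free voice 1 | voices=[75 -]
Op 13: note_off(75): free voice 0 | voices=[- -]
Op 14: note_on(80): voice 0 is free -> assigned | voices=[80 -]

Answer: 5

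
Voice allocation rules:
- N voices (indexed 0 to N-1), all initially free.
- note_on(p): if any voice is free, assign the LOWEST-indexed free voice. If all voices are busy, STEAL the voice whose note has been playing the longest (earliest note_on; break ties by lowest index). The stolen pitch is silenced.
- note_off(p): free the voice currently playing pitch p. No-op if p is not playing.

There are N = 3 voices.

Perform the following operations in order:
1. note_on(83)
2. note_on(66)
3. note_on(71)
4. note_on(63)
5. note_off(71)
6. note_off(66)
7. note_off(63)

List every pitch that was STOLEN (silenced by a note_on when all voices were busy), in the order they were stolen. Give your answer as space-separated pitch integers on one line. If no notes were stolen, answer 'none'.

Op 1: note_on(83): voice 0 is free -> assigned | voices=[83 - -]
Op 2: note_on(66): voice 1 is free -> assigned | voices=[83 66 -]
Op 3: note_on(71): voice 2 is free -> assigned | voices=[83 66 71]
Op 4: note_on(63): all voices busy, STEAL voice 0 (pitch 83, oldest) -> assign | voices=[63 66 71]
Op 5: note_off(71): free voice 2 | voices=[63 66 -]
Op 6: note_off(66): free voice 1 | voices=[63 - -]
Op 7: note_off(63): free voice 0 | voices=[- - -]

Answer: 83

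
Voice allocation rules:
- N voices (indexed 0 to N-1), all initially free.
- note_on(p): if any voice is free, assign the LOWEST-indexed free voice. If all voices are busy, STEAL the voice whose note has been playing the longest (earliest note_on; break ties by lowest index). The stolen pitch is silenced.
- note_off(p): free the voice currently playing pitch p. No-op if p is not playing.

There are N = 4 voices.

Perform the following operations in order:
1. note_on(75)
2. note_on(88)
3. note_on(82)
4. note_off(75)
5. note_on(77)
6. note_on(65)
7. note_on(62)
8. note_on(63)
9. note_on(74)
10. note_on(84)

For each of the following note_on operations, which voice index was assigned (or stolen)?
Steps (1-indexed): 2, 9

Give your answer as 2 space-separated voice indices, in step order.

Answer: 1 0

Derivation:
Op 1: note_on(75): voice 0 is free -> assigned | voices=[75 - - -]
Op 2: note_on(88): voice 1 is free -> assigned | voices=[75 88 - -]
Op 3: note_on(82): voice 2 is free -> assigned | voices=[75 88 82 -]
Op 4: note_off(75): free voice 0 | voices=[- 88 82 -]
Op 5: note_on(77): voice 0 is free -> assigned | voices=[77 88 82 -]
Op 6: note_on(65): voice 3 is free -> assigned | voices=[77 88 82 65]
Op 7: note_on(62): all voices busy, STEAL voice 1 (pitch 88, oldest) -> assign | voices=[77 62 82 65]
Op 8: note_on(63): all voices busy, STEAL voice 2 (pitch 82, oldest) -> assign | voices=[77 62 63 65]
Op 9: note_on(74): all voices busy, STEAL voice 0 (pitch 77, oldest) -> assign | voices=[74 62 63 65]
Op 10: note_on(84): all voices busy, STEAL voice 3 (pitch 65, oldest) -> assign | voices=[74 62 63 84]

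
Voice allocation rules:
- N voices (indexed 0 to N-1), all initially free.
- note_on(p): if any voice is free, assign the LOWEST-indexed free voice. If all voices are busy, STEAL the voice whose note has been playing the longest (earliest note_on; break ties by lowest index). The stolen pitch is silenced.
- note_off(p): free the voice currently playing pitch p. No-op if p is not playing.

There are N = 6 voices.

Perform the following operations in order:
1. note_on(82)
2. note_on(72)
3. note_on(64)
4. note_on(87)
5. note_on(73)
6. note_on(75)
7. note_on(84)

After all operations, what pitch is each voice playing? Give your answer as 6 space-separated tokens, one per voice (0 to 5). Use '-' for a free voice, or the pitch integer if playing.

Op 1: note_on(82): voice 0 is free -> assigned | voices=[82 - - - - -]
Op 2: note_on(72): voice 1 is free -> assigned | voices=[82 72 - - - -]
Op 3: note_on(64): voice 2 is free -> assigned | voices=[82 72 64 - - -]
Op 4: note_on(87): voice 3 is free -> assigned | voices=[82 72 64 87 - -]
Op 5: note_on(73): voice 4 is free -> assigned | voices=[82 72 64 87 73 -]
Op 6: note_on(75): voice 5 is free -> assigned | voices=[82 72 64 87 73 75]
Op 7: note_on(84): all voices busy, STEAL voice 0 (pitch 82, oldest) -> assign | voices=[84 72 64 87 73 75]

Answer: 84 72 64 87 73 75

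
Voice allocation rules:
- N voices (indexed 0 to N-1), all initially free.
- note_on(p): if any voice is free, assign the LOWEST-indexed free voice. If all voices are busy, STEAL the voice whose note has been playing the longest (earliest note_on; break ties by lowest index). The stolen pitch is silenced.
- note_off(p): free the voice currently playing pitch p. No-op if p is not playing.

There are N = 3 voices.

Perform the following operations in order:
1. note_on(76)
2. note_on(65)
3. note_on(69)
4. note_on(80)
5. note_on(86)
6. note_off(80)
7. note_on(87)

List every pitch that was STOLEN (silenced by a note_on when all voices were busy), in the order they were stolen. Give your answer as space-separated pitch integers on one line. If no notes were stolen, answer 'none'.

Op 1: note_on(76): voice 0 is free -> assigned | voices=[76 - -]
Op 2: note_on(65): voice 1 is free -> assigned | voices=[76 65 -]
Op 3: note_on(69): voice 2 is free -> assigned | voices=[76 65 69]
Op 4: note_on(80): all voices busy, STEAL voice 0 (pitch 76, oldest) -> assign | voices=[80 65 69]
Op 5: note_on(86): all voices busy, STEAL voice 1 (pitch 65, oldest) -> assign | voices=[80 86 69]
Op 6: note_off(80): free voice 0 | voices=[- 86 69]
Op 7: note_on(87): voice 0 is free -> assigned | voices=[87 86 69]

Answer: 76 65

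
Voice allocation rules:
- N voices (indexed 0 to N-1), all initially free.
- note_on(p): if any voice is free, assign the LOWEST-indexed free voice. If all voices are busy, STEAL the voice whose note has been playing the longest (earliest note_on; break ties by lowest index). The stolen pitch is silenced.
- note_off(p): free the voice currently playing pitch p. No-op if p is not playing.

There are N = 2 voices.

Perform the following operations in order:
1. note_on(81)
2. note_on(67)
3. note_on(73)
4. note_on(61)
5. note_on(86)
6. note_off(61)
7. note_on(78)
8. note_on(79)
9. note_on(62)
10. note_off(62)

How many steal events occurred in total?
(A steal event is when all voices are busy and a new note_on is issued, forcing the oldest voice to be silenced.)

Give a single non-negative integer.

Op 1: note_on(81): voice 0 is free -> assigned | voices=[81 -]
Op 2: note_on(67): voice 1 is free -> assigned | voices=[81 67]
Op 3: note_on(73): all voices busy, STEAL voice 0 (pitch 81, oldest) -> assign | voices=[73 67]
Op 4: note_on(61): all voices busy, STEAL voice 1 (pitch 67, oldest) -> assign | voices=[73 61]
Op 5: note_on(86): all voices busy, STEAL voice 0 (pitch 73, oldest) -> assign | voices=[86 61]
Op 6: note_off(61): free voice 1 | voices=[86 -]
Op 7: note_on(78): voice 1 is free -> assigned | voices=[86 78]
Op 8: note_on(79): all voices busy, STEAL voice 0 (pitch 86, oldest) -> assign | voices=[79 78]
Op 9: note_on(62): all voices busy, STEAL voice 1 (pitch 78, oldest) -> assign | voices=[79 62]
Op 10: note_off(62): free voice 1 | voices=[79 -]

Answer: 5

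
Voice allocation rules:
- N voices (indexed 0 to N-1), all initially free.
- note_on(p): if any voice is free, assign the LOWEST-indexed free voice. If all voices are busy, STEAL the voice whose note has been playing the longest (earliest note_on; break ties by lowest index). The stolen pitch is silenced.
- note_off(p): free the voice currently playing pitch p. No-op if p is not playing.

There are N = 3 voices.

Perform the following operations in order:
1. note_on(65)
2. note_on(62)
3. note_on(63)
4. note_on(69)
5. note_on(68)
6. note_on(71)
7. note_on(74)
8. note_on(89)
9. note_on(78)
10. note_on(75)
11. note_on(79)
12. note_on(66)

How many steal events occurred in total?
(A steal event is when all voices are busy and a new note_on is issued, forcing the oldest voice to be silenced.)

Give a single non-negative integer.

Op 1: note_on(65): voice 0 is free -> assigned | voices=[65 - -]
Op 2: note_on(62): voice 1 is free -> assigned | voices=[65 62 -]
Op 3: note_on(63): voice 2 is free -> assigned | voices=[65 62 63]
Op 4: note_on(69): all voices busy, STEAL voice 0 (pitch 65, oldest) -> assign | voices=[69 62 63]
Op 5: note_on(68): all voices busy, STEAL voice 1 (pitch 62, oldest) -> assign | voices=[69 68 63]
Op 6: note_on(71): all voices busy, STEAL voice 2 (pitch 63, oldest) -> assign | voices=[69 68 71]
Op 7: note_on(74): all voices busy, STEAL voice 0 (pitch 69, oldest) -> assign | voices=[74 68 71]
Op 8: note_on(89): all voices busy, STEAL voice 1 (pitch 68, oldest) -> assign | voices=[74 89 71]
Op 9: note_on(78): all voices busy, STEAL voice 2 (pitch 71, oldest) -> assign | voices=[74 89 78]
Op 10: note_on(75): all voices busy, STEAL voice 0 (pitch 74, oldest) -> assign | voices=[75 89 78]
Op 11: note_on(79): all voices busy, STEAL voice 1 (pitch 89, oldest) -> assign | voices=[75 79 78]
Op 12: note_on(66): all voices busy, STEAL voice 2 (pitch 78, oldest) -> assign | voices=[75 79 66]

Answer: 9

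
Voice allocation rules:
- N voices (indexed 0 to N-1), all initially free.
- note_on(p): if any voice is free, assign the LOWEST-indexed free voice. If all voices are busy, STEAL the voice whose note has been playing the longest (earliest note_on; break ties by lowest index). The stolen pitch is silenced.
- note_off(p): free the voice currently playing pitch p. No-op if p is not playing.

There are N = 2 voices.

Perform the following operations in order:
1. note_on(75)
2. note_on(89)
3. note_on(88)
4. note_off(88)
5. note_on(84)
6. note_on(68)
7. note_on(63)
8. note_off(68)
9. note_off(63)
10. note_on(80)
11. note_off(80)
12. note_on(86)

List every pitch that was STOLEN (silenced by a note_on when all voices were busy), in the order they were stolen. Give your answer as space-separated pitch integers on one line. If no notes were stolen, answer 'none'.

Answer: 75 89 84

Derivation:
Op 1: note_on(75): voice 0 is free -> assigned | voices=[75 -]
Op 2: note_on(89): voice 1 is free -> assigned | voices=[75 89]
Op 3: note_on(88): all voices busy, STEAL voice 0 (pitch 75, oldest) -> assign | voices=[88 89]
Op 4: note_off(88): free voice 0 | voices=[- 89]
Op 5: note_on(84): voice 0 is free -> assigned | voices=[84 89]
Op 6: note_on(68): all voices busy, STEAL voice 1 (pitch 89, oldest) -> assign | voices=[84 68]
Op 7: note_on(63): all voices busy, STEAL voice 0 (pitch 84, oldest) -> assign | voices=[63 68]
Op 8: note_off(68): free voice 1 | voices=[63 -]
Op 9: note_off(63): free voice 0 | voices=[- -]
Op 10: note_on(80): voice 0 is free -> assigned | voices=[80 -]
Op 11: note_off(80): free voice 0 | voices=[- -]
Op 12: note_on(86): voice 0 is free -> assigned | voices=[86 -]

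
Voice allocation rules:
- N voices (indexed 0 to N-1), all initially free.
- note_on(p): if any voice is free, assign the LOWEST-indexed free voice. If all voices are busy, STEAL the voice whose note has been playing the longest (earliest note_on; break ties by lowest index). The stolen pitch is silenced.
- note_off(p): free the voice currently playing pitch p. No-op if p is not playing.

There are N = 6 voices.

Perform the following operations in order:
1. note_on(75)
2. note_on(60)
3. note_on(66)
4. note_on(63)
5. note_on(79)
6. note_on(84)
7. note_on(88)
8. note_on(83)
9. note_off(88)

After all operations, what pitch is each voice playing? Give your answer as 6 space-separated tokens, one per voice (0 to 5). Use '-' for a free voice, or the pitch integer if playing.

Op 1: note_on(75): voice 0 is free -> assigned | voices=[75 - - - - -]
Op 2: note_on(60): voice 1 is free -> assigned | voices=[75 60 - - - -]
Op 3: note_on(66): voice 2 is free -> assigned | voices=[75 60 66 - - -]
Op 4: note_on(63): voice 3 is free -> assigned | voices=[75 60 66 63 - -]
Op 5: note_on(79): voice 4 is free -> assigned | voices=[75 60 66 63 79 -]
Op 6: note_on(84): voice 5 is free -> assigned | voices=[75 60 66 63 79 84]
Op 7: note_on(88): all voices busy, STEAL voice 0 (pitch 75, oldest) -> assign | voices=[88 60 66 63 79 84]
Op 8: note_on(83): all voices busy, STEAL voice 1 (pitch 60, oldest) -> assign | voices=[88 83 66 63 79 84]
Op 9: note_off(88): free voice 0 | voices=[- 83 66 63 79 84]

Answer: - 83 66 63 79 84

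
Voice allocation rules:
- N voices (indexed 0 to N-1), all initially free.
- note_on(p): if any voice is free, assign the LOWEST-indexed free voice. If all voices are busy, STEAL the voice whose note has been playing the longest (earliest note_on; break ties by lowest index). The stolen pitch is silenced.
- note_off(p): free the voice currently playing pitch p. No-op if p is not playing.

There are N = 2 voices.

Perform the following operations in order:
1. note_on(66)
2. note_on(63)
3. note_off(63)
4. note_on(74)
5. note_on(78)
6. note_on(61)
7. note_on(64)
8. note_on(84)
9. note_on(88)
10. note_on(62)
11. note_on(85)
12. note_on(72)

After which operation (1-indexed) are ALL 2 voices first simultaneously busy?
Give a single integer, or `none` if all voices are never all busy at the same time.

Answer: 2

Derivation:
Op 1: note_on(66): voice 0 is free -> assigned | voices=[66 -]
Op 2: note_on(63): voice 1 is free -> assigned | voices=[66 63]
Op 3: note_off(63): free voice 1 | voices=[66 -]
Op 4: note_on(74): voice 1 is free -> assigned | voices=[66 74]
Op 5: note_on(78): all voices busy, STEAL voice 0 (pitch 66, oldest) -> assign | voices=[78 74]
Op 6: note_on(61): all voices busy, STEAL voice 1 (pitch 74, oldest) -> assign | voices=[78 61]
Op 7: note_on(64): all voices busy, STEAL voice 0 (pitch 78, oldest) -> assign | voices=[64 61]
Op 8: note_on(84): all voices busy, STEAL voice 1 (pitch 61, oldest) -> assign | voices=[64 84]
Op 9: note_on(88): all voices busy, STEAL voice 0 (pitch 64, oldest) -> assign | voices=[88 84]
Op 10: note_on(62): all voices busy, STEAL voice 1 (pitch 84, oldest) -> assign | voices=[88 62]
Op 11: note_on(85): all voices busy, STEAL voice 0 (pitch 88, oldest) -> assign | voices=[85 62]
Op 12: note_on(72): all voices busy, STEAL voice 1 (pitch 62, oldest) -> assign | voices=[85 72]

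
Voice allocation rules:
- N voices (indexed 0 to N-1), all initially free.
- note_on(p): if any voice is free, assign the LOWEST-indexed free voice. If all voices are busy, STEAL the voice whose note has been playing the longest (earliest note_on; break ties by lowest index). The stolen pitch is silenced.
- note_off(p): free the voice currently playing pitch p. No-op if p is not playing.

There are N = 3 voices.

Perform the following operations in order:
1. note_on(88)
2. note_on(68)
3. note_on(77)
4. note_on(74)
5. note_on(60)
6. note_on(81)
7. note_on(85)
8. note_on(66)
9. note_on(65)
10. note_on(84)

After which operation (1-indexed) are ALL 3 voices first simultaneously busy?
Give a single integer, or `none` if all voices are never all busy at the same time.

Answer: 3

Derivation:
Op 1: note_on(88): voice 0 is free -> assigned | voices=[88 - -]
Op 2: note_on(68): voice 1 is free -> assigned | voices=[88 68 -]
Op 3: note_on(77): voice 2 is free -> assigned | voices=[88 68 77]
Op 4: note_on(74): all voices busy, STEAL voice 0 (pitch 88, oldest) -> assign | voices=[74 68 77]
Op 5: note_on(60): all voices busy, STEAL voice 1 (pitch 68, oldest) -> assign | voices=[74 60 77]
Op 6: note_on(81): all voices busy, STEAL voice 2 (pitch 77, oldest) -> assign | voices=[74 60 81]
Op 7: note_on(85): all voices busy, STEAL voice 0 (pitch 74, oldest) -> assign | voices=[85 60 81]
Op 8: note_on(66): all voices busy, STEAL voice 1 (pitch 60, oldest) -> assign | voices=[85 66 81]
Op 9: note_on(65): all voices busy, STEAL voice 2 (pitch 81, oldest) -> assign | voices=[85 66 65]
Op 10: note_on(84): all voices busy, STEAL voice 0 (pitch 85, oldest) -> assign | voices=[84 66 65]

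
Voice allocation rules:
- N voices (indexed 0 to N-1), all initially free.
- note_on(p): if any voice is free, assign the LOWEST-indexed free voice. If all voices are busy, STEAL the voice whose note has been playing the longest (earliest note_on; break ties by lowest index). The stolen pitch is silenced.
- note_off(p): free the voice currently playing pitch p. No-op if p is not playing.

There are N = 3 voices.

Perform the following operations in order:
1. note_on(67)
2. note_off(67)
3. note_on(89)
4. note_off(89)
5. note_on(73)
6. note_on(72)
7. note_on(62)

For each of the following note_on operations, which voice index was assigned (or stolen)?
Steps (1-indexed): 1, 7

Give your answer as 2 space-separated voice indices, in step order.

Answer: 0 2

Derivation:
Op 1: note_on(67): voice 0 is free -> assigned | voices=[67 - -]
Op 2: note_off(67): free voice 0 | voices=[- - -]
Op 3: note_on(89): voice 0 is free -> assigned | voices=[89 - -]
Op 4: note_off(89): free voice 0 | voices=[- - -]
Op 5: note_on(73): voice 0 is free -> assigned | voices=[73 - -]
Op 6: note_on(72): voice 1 is free -> assigned | voices=[73 72 -]
Op 7: note_on(62): voice 2 is free -> assigned | voices=[73 72 62]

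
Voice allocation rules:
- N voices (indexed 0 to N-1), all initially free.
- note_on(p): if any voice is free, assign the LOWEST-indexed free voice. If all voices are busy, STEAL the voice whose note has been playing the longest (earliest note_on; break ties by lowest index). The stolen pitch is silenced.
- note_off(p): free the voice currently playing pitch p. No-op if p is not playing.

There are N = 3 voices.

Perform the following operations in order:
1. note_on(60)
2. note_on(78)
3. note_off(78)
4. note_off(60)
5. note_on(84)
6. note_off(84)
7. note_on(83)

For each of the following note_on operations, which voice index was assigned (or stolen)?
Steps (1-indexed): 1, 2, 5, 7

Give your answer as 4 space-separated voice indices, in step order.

Answer: 0 1 0 0

Derivation:
Op 1: note_on(60): voice 0 is free -> assigned | voices=[60 - -]
Op 2: note_on(78): voice 1 is free -> assigned | voices=[60 78 -]
Op 3: note_off(78): free voice 1 | voices=[60 - -]
Op 4: note_off(60): free voice 0 | voices=[- - -]
Op 5: note_on(84): voice 0 is free -> assigned | voices=[84 - -]
Op 6: note_off(84): free voice 0 | voices=[- - -]
Op 7: note_on(83): voice 0 is free -> assigned | voices=[83 - -]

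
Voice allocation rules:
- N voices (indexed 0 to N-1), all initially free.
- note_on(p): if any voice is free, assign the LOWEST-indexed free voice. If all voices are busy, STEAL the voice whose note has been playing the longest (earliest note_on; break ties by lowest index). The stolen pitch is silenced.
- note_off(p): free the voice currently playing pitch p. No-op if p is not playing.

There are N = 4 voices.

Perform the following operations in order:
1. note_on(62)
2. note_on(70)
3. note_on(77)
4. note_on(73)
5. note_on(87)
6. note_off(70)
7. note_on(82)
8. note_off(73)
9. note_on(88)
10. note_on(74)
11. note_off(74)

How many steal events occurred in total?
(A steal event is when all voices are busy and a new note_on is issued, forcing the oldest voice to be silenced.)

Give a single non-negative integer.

Answer: 2

Derivation:
Op 1: note_on(62): voice 0 is free -> assigned | voices=[62 - - -]
Op 2: note_on(70): voice 1 is free -> assigned | voices=[62 70 - -]
Op 3: note_on(77): voice 2 is free -> assigned | voices=[62 70 77 -]
Op 4: note_on(73): voice 3 is free -> assigned | voices=[62 70 77 73]
Op 5: note_on(87): all voices busy, STEAL voice 0 (pitch 62, oldest) -> assign | voices=[87 70 77 73]
Op 6: note_off(70): free voice 1 | voices=[87 - 77 73]
Op 7: note_on(82): voice 1 is free -> assigned | voices=[87 82 77 73]
Op 8: note_off(73): free voice 3 | voices=[87 82 77 -]
Op 9: note_on(88): voice 3 is free -> assigned | voices=[87 82 77 88]
Op 10: note_on(74): all voices busy, STEAL voice 2 (pitch 77, oldest) -> assign | voices=[87 82 74 88]
Op 11: note_off(74): free voice 2 | voices=[87 82 - 88]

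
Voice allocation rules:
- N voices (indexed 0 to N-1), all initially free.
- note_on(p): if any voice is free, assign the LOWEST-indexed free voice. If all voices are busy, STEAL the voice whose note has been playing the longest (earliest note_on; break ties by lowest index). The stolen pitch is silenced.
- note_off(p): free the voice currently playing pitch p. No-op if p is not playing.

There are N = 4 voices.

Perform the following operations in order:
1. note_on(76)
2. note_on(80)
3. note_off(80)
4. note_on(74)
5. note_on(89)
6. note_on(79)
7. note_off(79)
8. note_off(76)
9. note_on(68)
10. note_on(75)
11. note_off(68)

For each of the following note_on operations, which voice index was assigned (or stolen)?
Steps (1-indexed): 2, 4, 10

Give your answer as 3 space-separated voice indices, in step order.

Op 1: note_on(76): voice 0 is free -> assigned | voices=[76 - - -]
Op 2: note_on(80): voice 1 is free -> assigned | voices=[76 80 - -]
Op 3: note_off(80): free voice 1 | voices=[76 - - -]
Op 4: note_on(74): voice 1 is free -> assigned | voices=[76 74 - -]
Op 5: note_on(89): voice 2 is free -> assigned | voices=[76 74 89 -]
Op 6: note_on(79): voice 3 is free -> assigned | voices=[76 74 89 79]
Op 7: note_off(79): free voice 3 | voices=[76 74 89 -]
Op 8: note_off(76): free voice 0 | voices=[- 74 89 -]
Op 9: note_on(68): voice 0 is free -> assigned | voices=[68 74 89 -]
Op 10: note_on(75): voice 3 is free -> assigned | voices=[68 74 89 75]
Op 11: note_off(68): free voice 0 | voices=[- 74 89 75]

Answer: 1 1 3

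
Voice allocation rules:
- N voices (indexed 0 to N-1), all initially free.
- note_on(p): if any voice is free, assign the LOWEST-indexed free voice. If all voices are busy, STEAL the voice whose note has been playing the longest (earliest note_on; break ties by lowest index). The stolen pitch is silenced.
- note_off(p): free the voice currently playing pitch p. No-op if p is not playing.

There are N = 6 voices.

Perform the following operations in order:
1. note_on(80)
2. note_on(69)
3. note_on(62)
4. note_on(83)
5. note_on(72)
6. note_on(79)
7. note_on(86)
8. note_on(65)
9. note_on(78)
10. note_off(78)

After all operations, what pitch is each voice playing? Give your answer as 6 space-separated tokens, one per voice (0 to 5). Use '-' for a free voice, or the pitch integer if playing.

Op 1: note_on(80): voice 0 is free -> assigned | voices=[80 - - - - -]
Op 2: note_on(69): voice 1 is free -> assigned | voices=[80 69 - - - -]
Op 3: note_on(62): voice 2 is free -> assigned | voices=[80 69 62 - - -]
Op 4: note_on(83): voice 3 is free -> assigned | voices=[80 69 62 83 - -]
Op 5: note_on(72): voice 4 is free -> assigned | voices=[80 69 62 83 72 -]
Op 6: note_on(79): voice 5 is free -> assigned | voices=[80 69 62 83 72 79]
Op 7: note_on(86): all voices busy, STEAL voice 0 (pitch 80, oldest) -> assign | voices=[86 69 62 83 72 79]
Op 8: note_on(65): all voices busy, STEAL voice 1 (pitch 69, oldest) -> assign | voices=[86 65 62 83 72 79]
Op 9: note_on(78): all voices busy, STEAL voice 2 (pitch 62, oldest) -> assign | voices=[86 65 78 83 72 79]
Op 10: note_off(78): free voice 2 | voices=[86 65 - 83 72 79]

Answer: 86 65 - 83 72 79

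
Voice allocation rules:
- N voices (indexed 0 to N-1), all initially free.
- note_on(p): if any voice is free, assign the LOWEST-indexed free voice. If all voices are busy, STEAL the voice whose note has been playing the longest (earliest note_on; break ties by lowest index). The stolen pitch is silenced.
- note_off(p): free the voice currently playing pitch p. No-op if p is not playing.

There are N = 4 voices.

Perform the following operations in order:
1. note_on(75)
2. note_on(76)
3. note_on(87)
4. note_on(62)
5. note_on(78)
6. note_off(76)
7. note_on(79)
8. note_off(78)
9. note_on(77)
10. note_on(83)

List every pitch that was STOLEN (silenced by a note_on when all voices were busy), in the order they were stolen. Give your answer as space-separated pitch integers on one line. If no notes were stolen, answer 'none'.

Op 1: note_on(75): voice 0 is free -> assigned | voices=[75 - - -]
Op 2: note_on(76): voice 1 is free -> assigned | voices=[75 76 - -]
Op 3: note_on(87): voice 2 is free -> assigned | voices=[75 76 87 -]
Op 4: note_on(62): voice 3 is free -> assigned | voices=[75 76 87 62]
Op 5: note_on(78): all voices busy, STEAL voice 0 (pitch 75, oldest) -> assign | voices=[78 76 87 62]
Op 6: note_off(76): free voice 1 | voices=[78 - 87 62]
Op 7: note_on(79): voice 1 is free -> assigned | voices=[78 79 87 62]
Op 8: note_off(78): free voice 0 | voices=[- 79 87 62]
Op 9: note_on(77): voice 0 is free -> assigned | voices=[77 79 87 62]
Op 10: note_on(83): all voices busy, STEAL voice 2 (pitch 87, oldest) -> assign | voices=[77 79 83 62]

Answer: 75 87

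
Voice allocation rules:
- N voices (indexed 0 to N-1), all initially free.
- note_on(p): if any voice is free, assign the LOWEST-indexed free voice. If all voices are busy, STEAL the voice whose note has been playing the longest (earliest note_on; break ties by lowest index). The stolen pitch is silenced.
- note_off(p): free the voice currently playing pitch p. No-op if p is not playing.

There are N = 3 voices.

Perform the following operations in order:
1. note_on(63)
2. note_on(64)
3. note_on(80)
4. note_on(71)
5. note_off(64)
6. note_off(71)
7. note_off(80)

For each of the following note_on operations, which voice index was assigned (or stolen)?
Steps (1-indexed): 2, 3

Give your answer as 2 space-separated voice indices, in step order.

Answer: 1 2

Derivation:
Op 1: note_on(63): voice 0 is free -> assigned | voices=[63 - -]
Op 2: note_on(64): voice 1 is free -> assigned | voices=[63 64 -]
Op 3: note_on(80): voice 2 is free -> assigned | voices=[63 64 80]
Op 4: note_on(71): all voices busy, STEAL voice 0 (pitch 63, oldest) -> assign | voices=[71 64 80]
Op 5: note_off(64): free voice 1 | voices=[71 - 80]
Op 6: note_off(71): free voice 0 | voices=[- - 80]
Op 7: note_off(80): free voice 2 | voices=[- - -]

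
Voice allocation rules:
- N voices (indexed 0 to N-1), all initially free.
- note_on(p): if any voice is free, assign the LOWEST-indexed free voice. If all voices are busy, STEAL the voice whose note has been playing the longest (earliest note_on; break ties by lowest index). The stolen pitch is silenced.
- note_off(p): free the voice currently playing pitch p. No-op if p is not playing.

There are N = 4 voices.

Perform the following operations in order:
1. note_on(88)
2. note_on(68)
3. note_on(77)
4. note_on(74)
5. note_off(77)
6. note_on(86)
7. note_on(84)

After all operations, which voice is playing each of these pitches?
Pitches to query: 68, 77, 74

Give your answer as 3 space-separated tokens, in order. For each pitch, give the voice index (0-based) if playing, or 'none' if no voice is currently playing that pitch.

Answer: 1 none 3

Derivation:
Op 1: note_on(88): voice 0 is free -> assigned | voices=[88 - - -]
Op 2: note_on(68): voice 1 is free -> assigned | voices=[88 68 - -]
Op 3: note_on(77): voice 2 is free -> assigned | voices=[88 68 77 -]
Op 4: note_on(74): voice 3 is free -> assigned | voices=[88 68 77 74]
Op 5: note_off(77): free voice 2 | voices=[88 68 - 74]
Op 6: note_on(86): voice 2 is free -> assigned | voices=[88 68 86 74]
Op 7: note_on(84): all voices busy, STEAL voice 0 (pitch 88, oldest) -> assign | voices=[84 68 86 74]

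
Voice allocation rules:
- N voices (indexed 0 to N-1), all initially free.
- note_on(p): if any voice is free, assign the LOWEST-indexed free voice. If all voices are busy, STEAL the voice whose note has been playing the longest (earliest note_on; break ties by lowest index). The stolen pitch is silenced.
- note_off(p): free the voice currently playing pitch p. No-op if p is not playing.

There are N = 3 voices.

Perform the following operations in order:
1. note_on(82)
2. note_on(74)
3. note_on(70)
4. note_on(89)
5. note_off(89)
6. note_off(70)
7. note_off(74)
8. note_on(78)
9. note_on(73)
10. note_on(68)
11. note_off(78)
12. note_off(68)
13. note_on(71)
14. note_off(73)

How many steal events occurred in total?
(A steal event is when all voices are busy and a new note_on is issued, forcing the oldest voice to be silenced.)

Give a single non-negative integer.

Answer: 1

Derivation:
Op 1: note_on(82): voice 0 is free -> assigned | voices=[82 - -]
Op 2: note_on(74): voice 1 is free -> assigned | voices=[82 74 -]
Op 3: note_on(70): voice 2 is free -> assigned | voices=[82 74 70]
Op 4: note_on(89): all voices busy, STEAL voice 0 (pitch 82, oldest) -> assign | voices=[89 74 70]
Op 5: note_off(89): free voice 0 | voices=[- 74 70]
Op 6: note_off(70): free voice 2 | voices=[- 74 -]
Op 7: note_off(74): free voice 1 | voices=[- - -]
Op 8: note_on(78): voice 0 is free -> assigned | voices=[78 - -]
Op 9: note_on(73): voice 1 is free -> assigned | voices=[78 73 -]
Op 10: note_on(68): voice 2 is free -> assigned | voices=[78 73 68]
Op 11: note_off(78): free voice 0 | voices=[- 73 68]
Op 12: note_off(68): free voice 2 | voices=[- 73 -]
Op 13: note_on(71): voice 0 is free -> assigned | voices=[71 73 -]
Op 14: note_off(73): free voice 1 | voices=[71 - -]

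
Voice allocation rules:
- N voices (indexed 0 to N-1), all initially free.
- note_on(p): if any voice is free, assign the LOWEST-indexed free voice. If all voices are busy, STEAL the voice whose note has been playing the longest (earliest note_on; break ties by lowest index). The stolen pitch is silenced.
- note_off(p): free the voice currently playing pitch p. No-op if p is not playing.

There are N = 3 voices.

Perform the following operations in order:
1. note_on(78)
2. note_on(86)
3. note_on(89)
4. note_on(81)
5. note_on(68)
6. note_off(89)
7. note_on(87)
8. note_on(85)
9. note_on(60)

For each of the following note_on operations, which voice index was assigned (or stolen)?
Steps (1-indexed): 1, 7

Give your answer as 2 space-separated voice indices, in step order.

Op 1: note_on(78): voice 0 is free -> assigned | voices=[78 - -]
Op 2: note_on(86): voice 1 is free -> assigned | voices=[78 86 -]
Op 3: note_on(89): voice 2 is free -> assigned | voices=[78 86 89]
Op 4: note_on(81): all voices busy, STEAL voice 0 (pitch 78, oldest) -> assign | voices=[81 86 89]
Op 5: note_on(68): all voices busy, STEAL voice 1 (pitch 86, oldest) -> assign | voices=[81 68 89]
Op 6: note_off(89): free voice 2 | voices=[81 68 -]
Op 7: note_on(87): voice 2 is free -> assigned | voices=[81 68 87]
Op 8: note_on(85): all voices busy, STEAL voice 0 (pitch 81, oldest) -> assign | voices=[85 68 87]
Op 9: note_on(60): all voices busy, STEAL voice 1 (pitch 68, oldest) -> assign | voices=[85 60 87]

Answer: 0 2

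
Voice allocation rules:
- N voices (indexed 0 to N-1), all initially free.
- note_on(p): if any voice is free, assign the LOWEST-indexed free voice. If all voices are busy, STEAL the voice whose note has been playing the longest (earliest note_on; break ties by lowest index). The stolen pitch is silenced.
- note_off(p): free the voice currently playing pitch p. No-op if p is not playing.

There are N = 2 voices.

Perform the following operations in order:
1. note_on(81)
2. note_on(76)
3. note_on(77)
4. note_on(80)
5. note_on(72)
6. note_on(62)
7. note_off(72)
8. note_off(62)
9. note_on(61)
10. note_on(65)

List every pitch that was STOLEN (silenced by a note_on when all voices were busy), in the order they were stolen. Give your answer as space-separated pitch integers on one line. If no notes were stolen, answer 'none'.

Answer: 81 76 77 80

Derivation:
Op 1: note_on(81): voice 0 is free -> assigned | voices=[81 -]
Op 2: note_on(76): voice 1 is free -> assigned | voices=[81 76]
Op 3: note_on(77): all voices busy, STEAL voice 0 (pitch 81, oldest) -> assign | voices=[77 76]
Op 4: note_on(80): all voices busy, STEAL voice 1 (pitch 76, oldest) -> assign | voices=[77 80]
Op 5: note_on(72): all voices busy, STEAL voice 0 (pitch 77, oldest) -> assign | voices=[72 80]
Op 6: note_on(62): all voices busy, STEAL voice 1 (pitch 80, oldest) -> assign | voices=[72 62]
Op 7: note_off(72): free voice 0 | voices=[- 62]
Op 8: note_off(62): free voice 1 | voices=[- -]
Op 9: note_on(61): voice 0 is free -> assigned | voices=[61 -]
Op 10: note_on(65): voice 1 is free -> assigned | voices=[61 65]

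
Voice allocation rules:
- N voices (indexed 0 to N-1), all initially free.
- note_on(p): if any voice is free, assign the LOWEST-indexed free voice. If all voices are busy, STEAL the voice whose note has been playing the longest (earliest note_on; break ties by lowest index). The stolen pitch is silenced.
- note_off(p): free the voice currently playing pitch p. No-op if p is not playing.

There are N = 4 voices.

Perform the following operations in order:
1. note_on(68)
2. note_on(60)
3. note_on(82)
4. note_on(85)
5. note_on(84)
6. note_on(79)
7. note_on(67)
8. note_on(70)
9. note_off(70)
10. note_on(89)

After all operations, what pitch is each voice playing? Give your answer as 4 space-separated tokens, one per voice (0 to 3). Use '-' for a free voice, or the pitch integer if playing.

Op 1: note_on(68): voice 0 is free -> assigned | voices=[68 - - -]
Op 2: note_on(60): voice 1 is free -> assigned | voices=[68 60 - -]
Op 3: note_on(82): voice 2 is free -> assigned | voices=[68 60 82 -]
Op 4: note_on(85): voice 3 is free -> assigned | voices=[68 60 82 85]
Op 5: note_on(84): all voices busy, STEAL voice 0 (pitch 68, oldest) -> assign | voices=[84 60 82 85]
Op 6: note_on(79): all voices busy, STEAL voice 1 (pitch 60, oldest) -> assign | voices=[84 79 82 85]
Op 7: note_on(67): all voices busy, STEAL voice 2 (pitch 82, oldest) -> assign | voices=[84 79 67 85]
Op 8: note_on(70): all voices busy, STEAL voice 3 (pitch 85, oldest) -> assign | voices=[84 79 67 70]
Op 9: note_off(70): free voice 3 | voices=[84 79 67 -]
Op 10: note_on(89): voice 3 is free -> assigned | voices=[84 79 67 89]

Answer: 84 79 67 89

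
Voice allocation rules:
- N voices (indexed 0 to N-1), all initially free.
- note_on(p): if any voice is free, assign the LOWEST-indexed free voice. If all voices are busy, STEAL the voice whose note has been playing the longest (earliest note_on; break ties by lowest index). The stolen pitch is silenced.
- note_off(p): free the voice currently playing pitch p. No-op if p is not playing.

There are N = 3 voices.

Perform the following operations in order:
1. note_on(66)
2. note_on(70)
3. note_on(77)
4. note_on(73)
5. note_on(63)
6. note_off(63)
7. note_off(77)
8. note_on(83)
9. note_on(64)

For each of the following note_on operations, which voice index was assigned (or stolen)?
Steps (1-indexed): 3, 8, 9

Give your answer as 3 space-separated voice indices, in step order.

Answer: 2 1 2

Derivation:
Op 1: note_on(66): voice 0 is free -> assigned | voices=[66 - -]
Op 2: note_on(70): voice 1 is free -> assigned | voices=[66 70 -]
Op 3: note_on(77): voice 2 is free -> assigned | voices=[66 70 77]
Op 4: note_on(73): all voices busy, STEAL voice 0 (pitch 66, oldest) -> assign | voices=[73 70 77]
Op 5: note_on(63): all voices busy, STEAL voice 1 (pitch 70, oldest) -> assign | voices=[73 63 77]
Op 6: note_off(63): free voice 1 | voices=[73 - 77]
Op 7: note_off(77): free voice 2 | voices=[73 - -]
Op 8: note_on(83): voice 1 is free -> assigned | voices=[73 83 -]
Op 9: note_on(64): voice 2 is free -> assigned | voices=[73 83 64]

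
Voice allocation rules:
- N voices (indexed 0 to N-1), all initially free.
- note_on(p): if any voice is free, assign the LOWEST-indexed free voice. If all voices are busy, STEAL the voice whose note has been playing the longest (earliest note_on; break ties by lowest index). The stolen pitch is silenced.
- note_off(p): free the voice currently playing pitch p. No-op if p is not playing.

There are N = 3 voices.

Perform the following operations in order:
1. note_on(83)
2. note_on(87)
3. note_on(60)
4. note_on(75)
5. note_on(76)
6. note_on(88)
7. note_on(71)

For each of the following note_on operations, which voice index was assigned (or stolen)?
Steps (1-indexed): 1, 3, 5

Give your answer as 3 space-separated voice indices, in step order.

Op 1: note_on(83): voice 0 is free -> assigned | voices=[83 - -]
Op 2: note_on(87): voice 1 is free -> assigned | voices=[83 87 -]
Op 3: note_on(60): voice 2 is free -> assigned | voices=[83 87 60]
Op 4: note_on(75): all voices busy, STEAL voice 0 (pitch 83, oldest) -> assign | voices=[75 87 60]
Op 5: note_on(76): all voices busy, STEAL voice 1 (pitch 87, oldest) -> assign | voices=[75 76 60]
Op 6: note_on(88): all voices busy, STEAL voice 2 (pitch 60, oldest) -> assign | voices=[75 76 88]
Op 7: note_on(71): all voices busy, STEAL voice 0 (pitch 75, oldest) -> assign | voices=[71 76 88]

Answer: 0 2 1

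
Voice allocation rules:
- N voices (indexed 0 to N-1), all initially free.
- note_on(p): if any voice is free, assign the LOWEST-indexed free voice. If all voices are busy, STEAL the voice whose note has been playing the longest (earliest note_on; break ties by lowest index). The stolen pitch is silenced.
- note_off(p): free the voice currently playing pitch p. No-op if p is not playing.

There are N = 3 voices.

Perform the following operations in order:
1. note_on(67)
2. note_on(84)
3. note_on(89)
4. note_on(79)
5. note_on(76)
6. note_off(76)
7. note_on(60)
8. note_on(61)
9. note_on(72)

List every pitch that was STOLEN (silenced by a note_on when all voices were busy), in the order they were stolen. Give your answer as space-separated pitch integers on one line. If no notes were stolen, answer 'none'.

Op 1: note_on(67): voice 0 is free -> assigned | voices=[67 - -]
Op 2: note_on(84): voice 1 is free -> assigned | voices=[67 84 -]
Op 3: note_on(89): voice 2 is free -> assigned | voices=[67 84 89]
Op 4: note_on(79): all voices busy, STEAL voice 0 (pitch 67, oldest) -> assign | voices=[79 84 89]
Op 5: note_on(76): all voices busy, STEAL voice 1 (pitch 84, oldest) -> assign | voices=[79 76 89]
Op 6: note_off(76): free voice 1 | voices=[79 - 89]
Op 7: note_on(60): voice 1 is free -> assigned | voices=[79 60 89]
Op 8: note_on(61): all voices busy, STEAL voice 2 (pitch 89, oldest) -> assign | voices=[79 60 61]
Op 9: note_on(72): all voices busy, STEAL voice 0 (pitch 79, oldest) -> assign | voices=[72 60 61]

Answer: 67 84 89 79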